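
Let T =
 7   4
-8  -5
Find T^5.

[[487, 244], [-488, -245]]

tr T = 2 and det T = -3, so the characteristic polynomial is λ² − (2)λ + (-3) with roots -1 and 3.
Eigenvectors give P = [[1, -1], [-2, 1]] with P⁻¹ = [[-1, -1], [-2, -1]], and T = P·diag(-1, 3)·P⁻¹.
Then T^5 = P·diag(-1, 243)·P⁻¹ = [[-1, -243], [2, 243]] · [[-1, -1], [-2, -1]] = [[487, 244], [-488, -245]].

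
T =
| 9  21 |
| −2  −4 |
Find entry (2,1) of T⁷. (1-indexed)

−4118

tr T = 5 and det T = 6, so the characteristic polynomial is λ² − (5)λ + (6) with roots 2 and 3.
Eigenvectors give P = [[−3, 7], [1, −2]] with P⁻¹ = [[2, 7], [1, 3]], and T = P·diag(2, 3)·P⁻¹.
Then T⁷ = P·diag(128, 2187)·P⁻¹ = [[−384, 15309], [128, −4374]] · [[2, 7], [1, 3]] = [[14541, 43239], [−4118, −12226]].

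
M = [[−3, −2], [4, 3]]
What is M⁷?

[[−3, −2], [4, 3]]

M² = I (check: tr M = 0 and det M = −1), so M⁷ = M since 7 is odd.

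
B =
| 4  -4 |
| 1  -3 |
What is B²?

[[12, -4], [1, 5]]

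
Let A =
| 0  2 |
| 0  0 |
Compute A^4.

[[0, 0], [0, 0]]

A is strictly triangular, hence nilpotent: A^2 = 0, so A^4 = 0.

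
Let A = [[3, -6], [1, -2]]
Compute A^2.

[[3, -6], [1, -2]]

A² = A (a projection; rank 1, trace 1), so A^2 = A.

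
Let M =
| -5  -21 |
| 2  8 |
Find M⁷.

tr M = 3 and det M = 2, so the characteristic polynomial is λ² − (3)λ + (2) with roots 1 and 2.
Eigenvectors give P = [[7, 3], [-2, -1]] with P⁻¹ = [[1, 3], [-2, -7]], and M = P·diag(1, 2)·P⁻¹.
Then M⁷ = P·diag(1, 128)·P⁻¹ = [[7, 384], [-2, -128]] · [[1, 3], [-2, -7]] = [[-761, -2667], [254, 890]].

[[-761, -2667], [254, 890]]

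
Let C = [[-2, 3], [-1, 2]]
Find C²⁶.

C² = I (check: tr C = 0 and det C = -1), so C²⁶ = I since 26 is even.

[[1, 0], [0, 1]]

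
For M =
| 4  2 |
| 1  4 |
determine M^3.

[[88, 100], [50, 88]]

M^2 = [[18, 16], [8, 18]]
M^3 = [[88, 100], [50, 88]]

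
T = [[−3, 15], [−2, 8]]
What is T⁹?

tr T = 5 and det T = 6, so the characteristic polynomial is λ² − (5)λ + (6) with roots 3 and 2.
Eigenvectors give P = [[5, 3], [2, 1]] with P⁻¹ = [[−1, 3], [2, −5]], and T = P·diag(3, 2)·P⁻¹.
Then T⁹ = P·diag(19683, 512)·P⁻¹ = [[98415, 1536], [39366, 512]] · [[−1, 3], [2, −5]] = [[−95343, 287565], [−38342, 115538]].

[[−95343, 287565], [−38342, 115538]]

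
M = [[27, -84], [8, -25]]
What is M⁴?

tr M = 2 and det M = -3, so the characteristic polynomial is λ² − (2)λ + (-3) with roots 3 and -1.
Eigenvectors give P = [[7, 3], [2, 1]] with P⁻¹ = [[1, -3], [-2, 7]], and M = P·diag(3, -1)·P⁻¹.
Then M⁴ = P·diag(81, 1)·P⁻¹ = [[567, 3], [162, 1]] · [[1, -3], [-2, 7]] = [[561, -1680], [160, -479]].

[[561, -1680], [160, -479]]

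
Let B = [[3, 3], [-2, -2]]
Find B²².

B² = B (a projection; rank 1, trace 1), so B²² = B.

[[3, 3], [-2, -2]]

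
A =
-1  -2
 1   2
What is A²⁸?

[[-1, -2], [1, 2]]

A² = A (a projection; rank 1, trace 1), so A²⁸ = A.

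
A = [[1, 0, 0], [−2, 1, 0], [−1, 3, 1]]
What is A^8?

[[1, 0, 0], [−16, 1, 0], [−176, 24, 1]]

A = I + N where N = [[0, 0, 0], [−2, 0, 0], [−1, 3, 0]] is strictly lower-triangular, so N^3 = 0.
(I + N)^8 = I + 8·N + 28·N^2 = [[1, 0, 0], [−16, 1, 0], [−176, 24, 1]].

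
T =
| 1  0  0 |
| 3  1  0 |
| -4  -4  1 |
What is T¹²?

[[1, 0, 0], [36, 1, 0], [-840, -48, 1]]

T = I + N where N = [[0, 0, 0], [3, 0, 0], [-4, -4, 0]] is strictly lower-triangular, so N³ = 0.
(I + N)¹² = I + 12·N + 66·N² = [[1, 0, 0], [36, 1, 0], [-840, -48, 1]].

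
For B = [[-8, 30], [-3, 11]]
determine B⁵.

tr B = 3 and det B = 2, so the characteristic polynomial is λ² − (3)λ + (2) with roots 2 and 1.
Eigenvectors give P = [[3, 10], [1, 3]] with P⁻¹ = [[-3, 10], [1, -3]], and B = P·diag(2, 1)·P⁻¹.
Then B⁵ = P·diag(32, 1)·P⁻¹ = [[96, 10], [32, 3]] · [[-3, 10], [1, -3]] = [[-278, 930], [-93, 311]].

[[-278, 930], [-93, 311]]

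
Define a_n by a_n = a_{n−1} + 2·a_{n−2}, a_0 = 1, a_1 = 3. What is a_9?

With companion matrix B = [[1, 2], [1, 0]], [a_n, a_{n−1}]ᵀ = B·[a_{n−1}, a_{n−2}]ᵀ, so [a_9, a_8]ᵀ = B⁸·[a_1, a_0]ᵀ.
B⁸ = [[171, 170], [85, 86]], giving [a_9, a_8]ᵀ = [[683], [341]].

683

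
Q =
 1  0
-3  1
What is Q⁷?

Q = I + N where N = [[0, 0], [-3, 0]] is strictly lower-triangular, so N² = 0.
(I + N)⁷ = I + 7·N = [[1, 0], [-21, 1]].

[[1, 0], [-21, 1]]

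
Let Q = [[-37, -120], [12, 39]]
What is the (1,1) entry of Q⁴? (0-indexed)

801

tr Q = 2 and det Q = -3, so the characteristic polynomial is λ² − (2)λ + (-3) with roots -1 and 3.
Eigenvectors give P = [[10, -3], [-3, 1]] with P⁻¹ = [[1, 3], [3, 10]], and Q = P·diag(-1, 3)·P⁻¹.
Then Q⁴ = P·diag(1, 81)·P⁻¹ = [[10, -243], [-3, 81]] · [[1, 3], [3, 10]] = [[-719, -2400], [240, 801]].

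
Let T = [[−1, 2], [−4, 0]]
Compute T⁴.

[[41, 30], [−60, 56]]

T² = [[−7, −2], [4, −8]]
T³ = [[15, −14], [28, 8]]
T⁴ = [[41, 30], [−60, 56]]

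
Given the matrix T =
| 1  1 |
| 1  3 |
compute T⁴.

T² = [[2, 4], [4, 10]]
T³ = [[6, 14], [14, 34]]
T⁴ = [[20, 48], [48, 116]]

[[20, 48], [48, 116]]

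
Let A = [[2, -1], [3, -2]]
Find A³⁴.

A² = I (check: tr A = 0 and det A = -1), so A³⁴ = I since 34 is even.

[[1, 0], [0, 1]]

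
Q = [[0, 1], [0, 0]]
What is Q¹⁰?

[[0, 0], [0, 0]]

Q is strictly triangular, hence nilpotent: Q² = 0, so Q¹⁰ = 0.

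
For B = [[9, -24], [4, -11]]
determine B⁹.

tr B = -2 and det B = -3, so the characteristic polynomial is λ² − (-2)λ + (-3) with roots 1 and -3.
Eigenvectors give P = [[3, -2], [1, -1]] with P⁻¹ = [[1, -2], [1, -3]], and B = P·diag(1, -3)·P⁻¹.
Then B⁹ = P·diag(1, -19683)·P⁻¹ = [[3, 39366], [1, 19683]] · [[1, -2], [1, -3]] = [[39369, -118104], [19684, -59051]].

[[39369, -118104], [19684, -59051]]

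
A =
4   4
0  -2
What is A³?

A² = [[16, 8], [0, 4]]
A³ = [[64, 48], [0, -8]]

[[64, 48], [0, -8]]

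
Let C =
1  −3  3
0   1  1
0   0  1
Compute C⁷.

[[1, −21, −42], [0, 1, 7], [0, 0, 1]]

C = I + N where N = [[0, −3, 3], [0, 0, 1], [0, 0, 0]] is strictly upper-triangular, so N³ = 0.
(I + N)⁷ = I + 7·N + 21·N² = [[1, −21, −42], [0, 1, 7], [0, 0, 1]].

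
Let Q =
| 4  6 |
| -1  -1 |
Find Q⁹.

tr Q = 3 and det Q = 2, so the characteristic polynomial is λ² − (3)λ + (2) with roots 1 and 2.
Eigenvectors give P = [[-2, 3], [1, -1]] with P⁻¹ = [[1, 3], [1, 2]], and Q = P·diag(1, 2)·P⁻¹.
Then Q⁹ = P·diag(1, 512)·P⁻¹ = [[-2, 1536], [1, -512]] · [[1, 3], [1, 2]] = [[1534, 3066], [-511, -1021]].

[[1534, 3066], [-511, -1021]]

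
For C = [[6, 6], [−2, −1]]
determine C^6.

[[2724, 3990], [−1330, −1931]]

tr C = 5 and det C = 6, so the characteristic polynomial is λ² − (5)λ + (6) with roots 3 and 2.
Eigenvectors give P = [[−2, −3], [1, 2]] with P⁻¹ = [[−2, −3], [1, 2]], and C = P·diag(3, 2)·P⁻¹.
Then C^6 = P·diag(729, 64)·P⁻¹ = [[−1458, −192], [729, 128]] · [[−2, −3], [1, 2]] = [[2724, 3990], [−1330, −1931]].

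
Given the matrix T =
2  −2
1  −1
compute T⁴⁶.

[[2, −2], [1, −1]]

T² = T (a projection; rank 1, trace 1), so T⁴⁶ = T.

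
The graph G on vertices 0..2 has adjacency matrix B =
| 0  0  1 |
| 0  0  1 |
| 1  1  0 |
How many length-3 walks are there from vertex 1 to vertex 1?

The number of length-3 walks from vertex 1 to vertex 1 is entry (1,1) of B^3, where B is the adjacency matrix.
B^2 = [[1, 1, 0], [1, 1, 0], [0, 0, 2]]
B^3 = [[0, 0, 2], [0, 0, 2], [2, 2, 0]]

0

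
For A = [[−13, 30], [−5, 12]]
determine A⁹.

[[−60073, 121170], [−20195, 40902]]

tr A = −1 and det A = −6, so the characteristic polynomial is λ² − (−1)λ + (−6) with roots 2 and −3.
Eigenvectors give P = [[2, 3], [1, 1]] with P⁻¹ = [[−1, 3], [1, −2]], and A = P·diag(2, −3)·P⁻¹.
Then A⁹ = P·diag(512, −19683)·P⁻¹ = [[1024, −59049], [512, −19683]] · [[−1, 3], [1, −2]] = [[−60073, 121170], [−20195, 40902]].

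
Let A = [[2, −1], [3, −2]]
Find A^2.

[[1, 0], [0, 1]]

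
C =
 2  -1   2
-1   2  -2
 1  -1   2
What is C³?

C² = [[7, -6, 10], [-6, 7, -10], [5, -5, 8]]
C³ = [[30, -29, 46], [-29, 30, -46], [23, -23, 36]]

[[30, -29, 46], [-29, 30, -46], [23, -23, 36]]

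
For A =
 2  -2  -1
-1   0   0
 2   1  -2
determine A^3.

A^2 = [[4, -5, 0], [-2, 2, 1], [-1, -6, 2]]
A^3 = [[13, -8, -4], [-4, 5, 0], [8, 4, -3]]

[[13, -8, -4], [-4, 5, 0], [8, 4, -3]]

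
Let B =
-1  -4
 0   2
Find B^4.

[[1, -20], [0, 16]]

B^2 = [[1, -4], [0, 4]]
B^3 = [[-1, -12], [0, 8]]
B^4 = [[1, -20], [0, 16]]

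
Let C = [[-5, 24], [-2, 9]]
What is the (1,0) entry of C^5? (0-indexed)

-242

tr C = 4 and det C = 3, so the characteristic polynomial is λ² − (4)λ + (3) with roots 3 and 1.
Eigenvectors give P = [[-3, -4], [-1, -1]] with P⁻¹ = [[1, -4], [-1, 3]], and C = P·diag(3, 1)·P⁻¹.
Then C^5 = P·diag(243, 1)·P⁻¹ = [[-729, -4], [-243, -1]] · [[1, -4], [-1, 3]] = [[-725, 2904], [-242, 969]].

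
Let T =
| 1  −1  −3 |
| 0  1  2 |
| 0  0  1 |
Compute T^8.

T = I + N where N = [[0, −1, −3], [0, 0, 2], [0, 0, 0]] is strictly upper-triangular, so N^3 = 0.
(I + N)^8 = I + 8·N + 28·N^2 = [[1, −8, −80], [0, 1, 16], [0, 0, 1]].

[[1, −8, −80], [0, 1, 16], [0, 0, 1]]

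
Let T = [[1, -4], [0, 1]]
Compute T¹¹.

[[1, -44], [0, 1]]

T = I + N where N = [[0, -4], [0, 0]] is strictly upper-triangular, so N² = 0.
(I + N)¹¹ = I + 11·N = [[1, -44], [0, 1]].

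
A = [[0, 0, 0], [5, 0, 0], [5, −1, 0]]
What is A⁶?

[[0, 0, 0], [0, 0, 0], [0, 0, 0]]

A is strictly triangular, hence nilpotent: A³ = 0, so A⁶ = 0.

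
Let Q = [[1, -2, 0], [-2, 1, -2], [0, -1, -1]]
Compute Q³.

[[13, -18, 4], [-18, 15, -14], [2, -7, -3]]

Q² = [[5, -4, 4], [-4, 7, 0], [2, 0, 3]]
Q³ = [[13, -18, 4], [-18, 15, -14], [2, -7, -3]]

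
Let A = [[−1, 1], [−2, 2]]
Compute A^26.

[[−1, 1], [−2, 2]]

A² = A (a projection; rank 1, trace 1), so A^26 = A.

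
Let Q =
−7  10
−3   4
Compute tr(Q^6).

tr Q = −3 and det Q = 2, so the characteristic polynomial is λ² − (−3)λ + (2) with roots −2 and −1.
Eigenvectors give P = [[−2, −5], [−1, −3]] with P⁻¹ = [[−3, 5], [1, −2]], and Q = P·diag(−2, −1)·P⁻¹.
Then Q^6 = P·diag(64, 1)·P⁻¹ = [[−128, −5], [−64, −3]] · [[−3, 5], [1, −2]] = [[379, −630], [189, −314]].

65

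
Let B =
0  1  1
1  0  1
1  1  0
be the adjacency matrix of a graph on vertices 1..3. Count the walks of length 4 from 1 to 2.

5

The number of length-4 walks from vertex 1 to vertex 2 is entry (1,2) of B⁴, where B is the adjacency matrix.
B² = [[2, 1, 1], [1, 2, 1], [1, 1, 2]]
B³ = [[2, 3, 3], [3, 2, 3], [3, 3, 2]]
B⁴ = [[6, 5, 5], [5, 6, 5], [5, 5, 6]]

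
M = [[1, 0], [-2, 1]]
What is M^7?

[[1, 0], [-14, 1]]

M = I + N where N = [[0, 0], [-2, 0]] is strictly lower-triangular, so N^2 = 0.
(I + N)^7 = I + 7·N = [[1, 0], [-14, 1]].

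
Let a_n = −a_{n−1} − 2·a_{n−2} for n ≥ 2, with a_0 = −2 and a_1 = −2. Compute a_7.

With companion matrix A = [[−1, −2], [1, 0]], [a_n, a_{n−1}]ᵀ = A·[a_{n−1}, a_{n−2}]ᵀ, so [a_7, a_6]ᵀ = A⁶·[a_1, a_0]ᵀ.
A⁶ = [[7, 10], [−5, 2]], giving [a_7, a_6]ᵀ = [[−34], [6]].

−34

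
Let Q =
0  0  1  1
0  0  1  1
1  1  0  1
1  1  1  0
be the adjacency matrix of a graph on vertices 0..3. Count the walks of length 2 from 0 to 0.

The number of length-2 walks from vertex 0 to vertex 0 is entry (0,0) of Q^2, where Q is the adjacency matrix.
Q^2 = [[2, 2, 1, 1], [2, 2, 1, 1], [1, 1, 3, 2], [1, 1, 2, 3]]

2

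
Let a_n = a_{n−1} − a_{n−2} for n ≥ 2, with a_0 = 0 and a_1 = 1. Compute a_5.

−1

With companion matrix Q = [[1, −1], [1, 0]], [a_n, a_{n−1}]ᵀ = Q·[a_{n−1}, a_{n−2}]ᵀ, so [a_5, a_4]ᵀ = Q⁴·[a_1, a_0]ᵀ.
Q⁴ = [[−1, 1], [−1, 0]], giving [a_5, a_4]ᵀ = [[−1], [−1]].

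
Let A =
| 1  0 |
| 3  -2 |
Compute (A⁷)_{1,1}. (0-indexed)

-128

tr A = -1 and det A = -2, so the characteristic polynomial is λ² − (-1)λ + (-2) with roots 1 and -2.
Eigenvectors give P = [[-1, 0], [-1, -1]] with P⁻¹ = [[-1, 0], [1, -1]], and A = P·diag(1, -2)·P⁻¹.
Then A⁷ = P·diag(1, -128)·P⁻¹ = [[-1, 0], [-1, 128]] · [[-1, 0], [1, -1]] = [[1, 0], [129, -128]].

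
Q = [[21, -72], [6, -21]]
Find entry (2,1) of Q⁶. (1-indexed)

tr Q = 0 and det Q = -9, so the characteristic polynomial is λ² − (0)λ + (-9) with roots -3 and 3.
Eigenvectors give P = [[3, 4], [1, 1]] with P⁻¹ = [[-1, 4], [1, -3]], and Q = P·diag(-3, 3)·P⁻¹.
Then Q⁶ = P·diag(729, 729)·P⁻¹ = [[2187, 2916], [729, 729]] · [[-1, 4], [1, -3]] = [[729, 0], [0, 729]].

0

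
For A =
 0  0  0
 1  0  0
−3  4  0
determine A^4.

A is strictly triangular, hence nilpotent: A^3 = 0, so A^4 = 0.

[[0, 0, 0], [0, 0, 0], [0, 0, 0]]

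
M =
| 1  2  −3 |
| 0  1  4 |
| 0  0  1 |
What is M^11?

M = I + N where N = [[0, 2, −3], [0, 0, 4], [0, 0, 0]] is strictly upper-triangular, so N^3 = 0.
(I + N)^11 = I + 11·N + 55·N^2 = [[1, 22, 407], [0, 1, 44], [0, 0, 1]].

[[1, 22, 407], [0, 1, 44], [0, 0, 1]]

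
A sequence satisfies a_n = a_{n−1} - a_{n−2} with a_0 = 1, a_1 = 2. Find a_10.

With companion matrix T = [[1, -1], [1, 0]], [a_n, a_{n−1}]ᵀ = T·[a_{n−1}, a_{n−2}]ᵀ, so [a_10, a_9]ᵀ = T⁹·[a_1, a_0]ᵀ.
T⁹ = [[-1, 0], [0, -1]], giving [a_10, a_9]ᵀ = [[-2], [-1]].

-2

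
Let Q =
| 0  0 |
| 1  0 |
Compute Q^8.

Q is strictly triangular, hence nilpotent: Q^2 = 0, so Q^8 = 0.

[[0, 0], [0, 0]]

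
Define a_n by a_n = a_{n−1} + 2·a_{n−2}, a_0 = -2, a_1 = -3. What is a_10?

-1707

With companion matrix M = [[1, 2], [1, 0]], [a_n, a_{n−1}]ᵀ = M·[a_{n−1}, a_{n−2}]ᵀ, so [a_10, a_9]ᵀ = M⁹·[a_1, a_0]ᵀ.
M⁹ = [[341, 342], [171, 170]], giving [a_10, a_9]ᵀ = [[-1707], [-853]].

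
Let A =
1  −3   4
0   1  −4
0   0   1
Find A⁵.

A = I + N where N = [[0, −3, 4], [0, 0, −4], [0, 0, 0]] is strictly upper-triangular, so N³ = 0.
(I + N)⁵ = I + 5·N + 10·N² = [[1, −15, 140], [0, 1, −20], [0, 0, 1]].

[[1, −15, 140], [0, 1, −20], [0, 0, 1]]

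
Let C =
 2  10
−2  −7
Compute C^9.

[[76172, 191710], [−38342, −96367]]

tr C = −5 and det C = 6, so the characteristic polynomial is λ² − (−5)λ + (6) with roots −3 and −2.
Eigenvectors give P = [[2, 5], [−1, −2]] with P⁻¹ = [[−2, −5], [1, 2]], and C = P·diag(−3, −2)·P⁻¹.
Then C^9 = P·diag(−19683, −512)·P⁻¹ = [[−39366, −2560], [19683, 1024]] · [[−2, −5], [1, 2]] = [[76172, 191710], [−38342, −96367]].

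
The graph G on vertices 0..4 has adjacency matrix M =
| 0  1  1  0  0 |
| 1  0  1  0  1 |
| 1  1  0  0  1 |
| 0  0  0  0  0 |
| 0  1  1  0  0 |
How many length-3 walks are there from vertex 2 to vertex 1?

The number of length-3 walks from vertex 2 to vertex 1 is entry (2,1) of M^3, where M is the adjacency matrix.
M^2 = [[2, 1, 1, 0, 2], [1, 3, 2, 0, 1], [1, 2, 3, 0, 1], [0, 0, 0, 0, 0], [2, 1, 1, 0, 2]]
M^3 = [[2, 5, 5, 0, 2], [5, 4, 5, 0, 5], [5, 5, 4, 0, 5], [0, 0, 0, 0, 0], [2, 5, 5, 0, 2]]

5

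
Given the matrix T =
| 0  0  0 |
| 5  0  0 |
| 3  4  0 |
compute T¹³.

[[0, 0, 0], [0, 0, 0], [0, 0, 0]]

T is strictly triangular, hence nilpotent: T³ = 0, so T¹³ = 0.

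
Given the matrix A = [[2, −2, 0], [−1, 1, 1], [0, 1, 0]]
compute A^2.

[[6, −6, −2], [−3, 4, 1], [−1, 1, 1]]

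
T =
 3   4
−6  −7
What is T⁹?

tr T = −4 and det T = 3, so the characteristic polynomial is λ² − (−4)λ + (3) with roots −3 and −1.
Eigenvectors give P = [[−2, −1], [3, 1]] with P⁻¹ = [[1, 1], [−3, −2]], and T = P·diag(−3, −1)·P⁻¹.
Then T⁹ = P·diag(−19683, −1)·P⁻¹ = [[39366, 1], [−59049, −1]] · [[1, 1], [−3, −2]] = [[39363, 39364], [−59046, −59047]].

[[39363, 39364], [−59046, −59047]]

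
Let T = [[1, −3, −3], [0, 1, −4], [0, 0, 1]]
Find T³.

T = I + N where N = [[0, −3, −3], [0, 0, −4], [0, 0, 0]] is strictly upper-triangular, so N³ = 0.
(I + N)³ = I + 3·N + 3·N² = [[1, −9, 27], [0, 1, −12], [0, 0, 1]].

[[1, −9, 27], [0, 1, −12], [0, 0, 1]]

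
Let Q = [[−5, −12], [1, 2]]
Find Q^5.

[[−125, −372], [31, 92]]

tr Q = −3 and det Q = 2, so the characteristic polynomial is λ² − (−3)λ + (2) with roots −2 and −1.
Eigenvectors give P = [[4, −3], [−1, 1]] with P⁻¹ = [[1, 3], [1, 4]], and Q = P·diag(−2, −1)·P⁻¹.
Then Q^5 = P·diag(−32, −1)·P⁻¹ = [[−128, 3], [32, −1]] · [[1, 3], [1, 4]] = [[−125, −372], [31, 92]].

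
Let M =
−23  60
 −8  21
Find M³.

[[−167, 420], [−56, 141]]

tr M = −2 and det M = −3, so the characteristic polynomial is λ² − (−2)λ + (−3) with roots 1 and −3.
Eigenvectors give P = [[−5, 3], [−2, 1]] with P⁻¹ = [[1, −3], [2, −5]], and M = P·diag(1, −3)·P⁻¹.
Then M³ = P·diag(1, −27)·P⁻¹ = [[−5, −81], [−2, −27]] · [[1, −3], [2, −5]] = [[−167, 420], [−56, 141]].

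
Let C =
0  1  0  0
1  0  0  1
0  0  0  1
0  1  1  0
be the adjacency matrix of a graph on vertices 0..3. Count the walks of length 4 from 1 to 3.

0

The number of length-4 walks from vertex 1 to vertex 3 is entry (1,3) of C⁴, where C is the adjacency matrix.
C² = [[1, 0, 0, 1], [0, 2, 1, 0], [0, 1, 1, 0], [1, 0, 0, 2]]
C³ = [[0, 2, 1, 0], [2, 0, 0, 3], [1, 0, 0, 2], [0, 3, 2, 0]]
C⁴ = [[2, 0, 0, 3], [0, 5, 3, 0], [0, 3, 2, 0], [3, 0, 0, 5]]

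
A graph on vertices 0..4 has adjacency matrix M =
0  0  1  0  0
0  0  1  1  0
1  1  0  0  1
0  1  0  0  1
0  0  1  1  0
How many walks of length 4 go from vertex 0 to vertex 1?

5

The number of length-4 walks from vertex 0 to vertex 1 is entry (0,1) of M^4, where M is the adjacency matrix.
M^2 = [[1, 1, 0, 0, 1], [1, 2, 0, 0, 2], [0, 0, 3, 2, 0], [0, 0, 2, 2, 0], [1, 2, 0, 0, 2]]
M^3 = [[0, 0, 3, 2, 0], [0, 0, 5, 4, 0], [3, 5, 0, 0, 5], [2, 4, 0, 0, 4], [0, 0, 5, 4, 0]]
M^4 = [[3, 5, 0, 0, 5], [5, 9, 0, 0, 9], [0, 0, 13, 10, 0], [0, 0, 10, 8, 0], [5, 9, 0, 0, 9]]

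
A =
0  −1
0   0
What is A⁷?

A is strictly triangular, hence nilpotent: A² = 0, so A⁷ = 0.

[[0, 0], [0, 0]]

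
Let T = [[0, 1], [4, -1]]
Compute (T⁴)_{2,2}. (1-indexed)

29

T² = [[4, -1], [-4, 5]]
T³ = [[-4, 5], [20, -9]]
T⁴ = [[20, -9], [-36, 29]]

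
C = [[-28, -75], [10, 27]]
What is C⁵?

[[-1618, -4125], [550, 1407]]

tr C = -1 and det C = -6, so the characteristic polynomial is λ² − (-1)λ + (-6) with roots 2 and -3.
Eigenvectors give P = [[-5, -3], [2, 1]] with P⁻¹ = [[1, 3], [-2, -5]], and C = P·diag(2, -3)·P⁻¹.
Then C⁵ = P·diag(32, -243)·P⁻¹ = [[-160, 729], [64, -243]] · [[1, 3], [-2, -5]] = [[-1618, -4125], [550, 1407]].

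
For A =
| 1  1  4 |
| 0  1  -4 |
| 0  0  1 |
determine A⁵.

A = I + N where N = [[0, 1, 4], [0, 0, -4], [0, 0, 0]] is strictly upper-triangular, so N³ = 0.
(I + N)⁵ = I + 5·N + 10·N² = [[1, 5, -20], [0, 1, -20], [0, 0, 1]].

[[1, 5, -20], [0, 1, -20], [0, 0, 1]]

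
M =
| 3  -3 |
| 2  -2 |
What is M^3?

M² = M (a projection; rank 1, trace 1), so M^3 = M.

[[3, -3], [2, -2]]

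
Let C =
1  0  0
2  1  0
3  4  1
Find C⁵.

C = I + N where N = [[0, 0, 0], [2, 0, 0], [3, 4, 0]] is strictly lower-triangular, so N³ = 0.
(I + N)⁵ = I + 5·N + 10·N² = [[1, 0, 0], [10, 1, 0], [95, 20, 1]].

[[1, 0, 0], [10, 1, 0], [95, 20, 1]]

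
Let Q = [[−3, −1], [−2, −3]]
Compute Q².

[[11, 6], [12, 11]]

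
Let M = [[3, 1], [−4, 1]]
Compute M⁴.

M² = [[5, 4], [−16, −3]]
M³ = [[−1, 9], [−36, −19]]
M⁴ = [[−39, 8], [−32, −55]]

[[−39, 8], [−32, −55]]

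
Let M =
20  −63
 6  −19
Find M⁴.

[[106, −315], [30, −89]]

tr M = 1 and det M = −2, so the characteristic polynomial is λ² − (1)λ + (−2) with roots 2 and −1.
Eigenvectors give P = [[7, 3], [2, 1]] with P⁻¹ = [[1, −3], [−2, 7]], and M = P·diag(2, −1)·P⁻¹.
Then M⁴ = P·diag(16, 1)·P⁻¹ = [[112, 3], [32, 1]] · [[1, −3], [−2, 7]] = [[106, −315], [30, −89]].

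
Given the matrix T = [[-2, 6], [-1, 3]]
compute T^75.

T² = T (a projection; rank 1, trace 1), so T^75 = T.

[[-2, 6], [-1, 3]]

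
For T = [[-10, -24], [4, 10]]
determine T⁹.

tr T = 0 and det T = -4, so the characteristic polynomial is λ² − (0)λ + (-4) with roots -2 and 2.
Eigenvectors give P = [[-3, -2], [1, 1]] with P⁻¹ = [[-1, -2], [1, 3]], and T = P·diag(-2, 2)·P⁻¹.
Then T⁹ = P·diag(-512, 512)·P⁻¹ = [[1536, -1024], [-512, 512]] · [[-1, -2], [1, 3]] = [[-2560, -6144], [1024, 2560]].

[[-2560, -6144], [1024, 2560]]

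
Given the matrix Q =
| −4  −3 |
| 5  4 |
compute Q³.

Q² = I (check: tr Q = 0 and det Q = −1), so Q³ = Q since 3 is odd.

[[−4, −3], [5, 4]]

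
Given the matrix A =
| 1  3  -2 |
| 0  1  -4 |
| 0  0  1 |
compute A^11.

A = I + N where N = [[0, 3, -2], [0, 0, -4], [0, 0, 0]] is strictly upper-triangular, so N^3 = 0.
(I + N)^11 = I + 11·N + 55·N^2 = [[1, 33, -682], [0, 1, -44], [0, 0, 1]].

[[1, 33, -682], [0, 1, -44], [0, 0, 1]]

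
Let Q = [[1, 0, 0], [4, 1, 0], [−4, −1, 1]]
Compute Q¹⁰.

Q = I + N where N = [[0, 0, 0], [4, 0, 0], [−4, −1, 0]] is strictly lower-triangular, so N³ = 0.
(I + N)¹⁰ = I + 10·N + 45·N² = [[1, 0, 0], [40, 1, 0], [−220, −10, 1]].

[[1, 0, 0], [40, 1, 0], [−220, −10, 1]]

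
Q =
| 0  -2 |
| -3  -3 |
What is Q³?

Q² = [[6, 6], [9, 15]]
Q³ = [[-18, -30], [-45, -63]]

[[-18, -30], [-45, -63]]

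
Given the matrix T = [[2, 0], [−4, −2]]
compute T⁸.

[[256, 0], [0, 256]]

tr T = 0 and det T = −4, so the characteristic polynomial is λ² − (0)λ + (−4) with roots −2 and 2.
Eigenvectors give P = [[0, −1], [1, 1]] with P⁻¹ = [[1, 1], [−1, 0]], and T = P·diag(−2, 2)·P⁻¹.
Then T⁸ = P·diag(256, 256)·P⁻¹ = [[0, −256], [256, 256]] · [[1, 1], [−1, 0]] = [[256, 0], [0, 256]].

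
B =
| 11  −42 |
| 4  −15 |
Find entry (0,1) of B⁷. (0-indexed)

−45906

tr B = −4 and det B = 3, so the characteristic polynomial is λ² − (−4)λ + (3) with roots −1 and −3.
Eigenvectors give P = [[7, 3], [2, 1]] with P⁻¹ = [[1, −3], [−2, 7]], and B = P·diag(−1, −3)·P⁻¹.
Then B⁷ = P·diag(−1, −2187)·P⁻¹ = [[−7, −6561], [−2, −2187]] · [[1, −3], [−2, 7]] = [[13115, −45906], [4372, −15303]].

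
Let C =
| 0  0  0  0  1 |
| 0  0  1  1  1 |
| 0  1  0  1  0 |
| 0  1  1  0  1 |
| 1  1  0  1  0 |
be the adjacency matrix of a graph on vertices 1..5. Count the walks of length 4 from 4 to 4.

The number of length-4 walks from vertex 4 to vertex 4 is entry (4,4) of C⁴, where C is the adjacency matrix.
C² = [[1, 1, 0, 1, 0], [1, 3, 1, 2, 1], [0, 1, 2, 1, 2], [1, 2, 1, 3, 1], [0, 1, 2, 1, 3]]
C³ = [[0, 1, 2, 1, 3], [1, 4, 5, 5, 6], [2, 5, 2, 5, 2], [1, 5, 5, 4, 6], [3, 6, 2, 6, 2]]
C⁴ = [[3, 6, 2, 6, 2], [6, 16, 9, 15, 10], [2, 9, 10, 9, 12], [6, 15, 9, 16, 10], [2, 10, 12, 10, 15]]

16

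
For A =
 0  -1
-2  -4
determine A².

[[2, 4], [8, 18]]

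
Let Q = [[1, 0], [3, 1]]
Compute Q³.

[[1, 0], [9, 1]]

Q = I + N where N = [[0, 0], [3, 0]] is strictly lower-triangular, so N² = 0.
(I + N)³ = I + 3·N = [[1, 0], [9, 1]].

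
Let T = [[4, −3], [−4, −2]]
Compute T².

[[28, −6], [−8, 16]]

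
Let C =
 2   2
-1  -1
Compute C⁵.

[[2, 2], [-1, -1]]

C² = C (a projection; rank 1, trace 1), so C⁵ = C.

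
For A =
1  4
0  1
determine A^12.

[[1, 48], [0, 1]]

A = I + N where N = [[0, 4], [0, 0]] is strictly upper-triangular, so N^2 = 0.
(I + N)^12 = I + 12·N = [[1, 48], [0, 1]].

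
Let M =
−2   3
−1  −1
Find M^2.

[[1, −9], [3, −2]]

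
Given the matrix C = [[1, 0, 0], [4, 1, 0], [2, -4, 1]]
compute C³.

C = I + N where N = [[0, 0, 0], [4, 0, 0], [2, -4, 0]] is strictly lower-triangular, so N³ = 0.
(I + N)³ = I + 3·N + 3·N² = [[1, 0, 0], [12, 1, 0], [-42, -12, 1]].

[[1, 0, 0], [12, 1, 0], [-42, -12, 1]]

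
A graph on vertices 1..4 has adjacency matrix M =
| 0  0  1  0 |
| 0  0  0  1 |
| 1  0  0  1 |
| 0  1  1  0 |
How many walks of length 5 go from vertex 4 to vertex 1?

The number of length-5 walks from vertex 4 to vertex 1 is entry (4,1) of M^5, where M is the adjacency matrix.
M^2 = [[1, 0, 0, 1], [0, 1, 1, 0], [0, 1, 2, 0], [1, 0, 0, 2]]
M^3 = [[0, 1, 2, 0], [1, 0, 0, 2], [2, 0, 0, 3], [0, 2, 3, 0]]
M^4 = [[2, 0, 0, 3], [0, 2, 3, 0], [0, 3, 5, 0], [3, 0, 0, 5]]
M^5 = [[0, 3, 5, 0], [3, 0, 0, 5], [5, 0, 0, 8], [0, 5, 8, 0]]

0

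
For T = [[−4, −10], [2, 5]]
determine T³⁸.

[[−4, −10], [2, 5]]

T² = T (a projection; rank 1, trace 1), so T³⁸ = T.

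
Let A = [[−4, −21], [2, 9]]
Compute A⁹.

[[−114514, −402591], [38342, 134709]]

tr A = 5 and det A = 6, so the characteristic polynomial is λ² − (5)λ + (6) with roots 2 and 3.
Eigenvectors give P = [[7, −3], [−2, 1]] with P⁻¹ = [[1, 3], [2, 7]], and A = P·diag(2, 3)·P⁻¹.
Then A⁹ = P·diag(512, 19683)·P⁻¹ = [[3584, −59049], [−1024, 19683]] · [[1, 3], [2, 7]] = [[−114514, −402591], [38342, 134709]].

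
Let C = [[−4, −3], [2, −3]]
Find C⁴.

[[−194, 273], [−182, −285]]

C² = [[10, 21], [−14, 3]]
C³ = [[2, −93], [62, 33]]
C⁴ = [[−194, 273], [−182, −285]]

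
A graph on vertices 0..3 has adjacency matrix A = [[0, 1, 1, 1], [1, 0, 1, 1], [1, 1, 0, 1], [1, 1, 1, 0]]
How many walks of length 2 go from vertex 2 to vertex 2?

The number of length-2 walks from vertex 2 to vertex 2 is entry (2,2) of A^2, where A is the adjacency matrix.
A^2 = [[3, 2, 2, 2], [2, 3, 2, 2], [2, 2, 3, 2], [2, 2, 2, 3]]

3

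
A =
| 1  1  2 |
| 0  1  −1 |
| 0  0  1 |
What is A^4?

A = I + N where N = [[0, 1, 2], [0, 0, −1], [0, 0, 0]] is strictly upper-triangular, so N^3 = 0.
(I + N)^4 = I + 4·N + 6·N^2 = [[1, 4, 2], [0, 1, −4], [0, 0, 1]].

[[1, 4, 2], [0, 1, −4], [0, 0, 1]]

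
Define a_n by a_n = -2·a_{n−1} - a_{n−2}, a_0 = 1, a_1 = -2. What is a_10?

11

With companion matrix B = [[-2, -1], [1, 0]], [a_n, a_{n−1}]ᵀ = B·[a_{n−1}, a_{n−2}]ᵀ, so [a_10, a_9]ᵀ = B⁹·[a_1, a_0]ᵀ.
B⁹ = [[-10, -9], [9, 8]], giving [a_10, a_9]ᵀ = [[11], [-10]].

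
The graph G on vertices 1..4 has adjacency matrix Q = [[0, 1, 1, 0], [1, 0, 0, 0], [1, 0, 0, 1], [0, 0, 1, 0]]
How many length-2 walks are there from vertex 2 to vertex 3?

1

The number of length-2 walks from vertex 2 to vertex 3 is entry (2,3) of Q², where Q is the adjacency matrix.
Q² = [[2, 0, 0, 1], [0, 1, 1, 0], [0, 1, 2, 0], [1, 0, 0, 1]]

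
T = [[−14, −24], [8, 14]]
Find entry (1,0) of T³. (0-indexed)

tr T = 0 and det T = −4, so the characteristic polynomial is λ² − (0)λ + (−4) with roots −2 and 2.
Eigenvectors give P = [[−2, 3], [1, −2]] with P⁻¹ = [[−2, −3], [−1, −2]], and T = P·diag(−2, 2)·P⁻¹.
Then T³ = P·diag(−8, 8)·P⁻¹ = [[16, 24], [−8, −16]] · [[−2, −3], [−1, −2]] = [[−56, −96], [32, 56]].

32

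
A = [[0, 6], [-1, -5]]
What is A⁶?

[[-1266, -3990], [665, 2059]]

tr A = -5 and det A = 6, so the characteristic polynomial is λ² − (-5)λ + (6) with roots -2 and -3.
Eigenvectors give P = [[-3, -2], [1, 1]] with P⁻¹ = [[-1, -2], [1, 3]], and A = P·diag(-2, -3)·P⁻¹.
Then A⁶ = P·diag(64, 729)·P⁻¹ = [[-192, -1458], [64, 729]] · [[-1, -2], [1, 3]] = [[-1266, -3990], [665, 2059]].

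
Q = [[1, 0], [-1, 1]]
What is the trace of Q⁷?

Q = I + N where N = [[0, 0], [-1, 0]] is strictly lower-triangular, so N² = 0.
(I + N)⁷ = I + 7·N = [[1, 0], [-7, 1]].

2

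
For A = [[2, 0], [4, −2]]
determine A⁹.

tr A = 0 and det A = −4, so the characteristic polynomial is λ² − (0)λ + (−4) with roots 2 and −2.
Eigenvectors give P = [[−1, 0], [−1, −1]] with P⁻¹ = [[−1, 0], [1, −1]], and A = P·diag(2, −2)·P⁻¹.
Then A⁹ = P·diag(512, −512)·P⁻¹ = [[−512, 0], [−512, 512]] · [[−1, 0], [1, −1]] = [[512, 0], [1024, −512]].

[[512, 0], [1024, −512]]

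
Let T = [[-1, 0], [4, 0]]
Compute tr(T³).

-1

T² = [[1, 0], [-4, 0]]
T³ = [[-1, 0], [4, 0]]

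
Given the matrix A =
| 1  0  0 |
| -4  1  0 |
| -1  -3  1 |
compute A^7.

[[1, 0, 0], [-28, 1, 0], [245, -21, 1]]

A = I + N where N = [[0, 0, 0], [-4, 0, 0], [-1, -3, 0]] is strictly lower-triangular, so N^3 = 0.
(I + N)^7 = I + 7·N + 21·N^2 = [[1, 0, 0], [-28, 1, 0], [245, -21, 1]].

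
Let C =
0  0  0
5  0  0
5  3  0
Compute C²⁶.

C is strictly triangular, hence nilpotent: C³ = 0, so C²⁶ = 0.

[[0, 0, 0], [0, 0, 0], [0, 0, 0]]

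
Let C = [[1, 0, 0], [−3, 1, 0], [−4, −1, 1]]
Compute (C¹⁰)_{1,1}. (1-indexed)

C = I + N where N = [[0, 0, 0], [−3, 0, 0], [−4, −1, 0]] is strictly lower-triangular, so N³ = 0.
(I + N)¹⁰ = I + 10·N + 45·N² = [[1, 0, 0], [−30, 1, 0], [95, −10, 1]].

1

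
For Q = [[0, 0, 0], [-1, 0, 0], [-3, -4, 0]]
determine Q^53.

[[0, 0, 0], [0, 0, 0], [0, 0, 0]]

Q is strictly triangular, hence nilpotent: Q^3 = 0, so Q^53 = 0.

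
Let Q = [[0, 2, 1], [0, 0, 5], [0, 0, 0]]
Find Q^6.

[[0, 0, 0], [0, 0, 0], [0, 0, 0]]

Q is strictly triangular, hence nilpotent: Q^3 = 0, so Q^6 = 0.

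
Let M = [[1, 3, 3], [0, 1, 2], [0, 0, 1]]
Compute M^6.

M = I + N where N = [[0, 3, 3], [0, 0, 2], [0, 0, 0]] is strictly upper-triangular, so N^3 = 0.
(I + N)^6 = I + 6·N + 15·N^2 = [[1, 18, 108], [0, 1, 12], [0, 0, 1]].

[[1, 18, 108], [0, 1, 12], [0, 0, 1]]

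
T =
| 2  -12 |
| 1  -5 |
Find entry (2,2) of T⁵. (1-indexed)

tr T = -3 and det T = 2, so the characteristic polynomial is λ² − (-3)λ + (2) with roots -1 and -2.
Eigenvectors give P = [[-4, -3], [-1, -1]] with P⁻¹ = [[-1, 3], [1, -4]], and T = P·diag(-1, -2)·P⁻¹.
Then T⁵ = P·diag(-1, -32)·P⁻¹ = [[4, 96], [1, 32]] · [[-1, 3], [1, -4]] = [[92, -372], [31, -125]].

-125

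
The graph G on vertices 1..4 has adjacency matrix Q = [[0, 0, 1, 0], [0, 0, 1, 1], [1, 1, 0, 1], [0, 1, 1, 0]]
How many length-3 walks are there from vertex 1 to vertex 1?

The number of length-3 walks from vertex 1 to vertex 1 is entry (1,1) of Q^3, where Q is the adjacency matrix.
Q^2 = [[1, 1, 0, 1], [1, 2, 1, 1], [0, 1, 3, 1], [1, 1, 1, 2]]
Q^3 = [[0, 1, 3, 1], [1, 2, 4, 3], [3, 4, 2, 4], [1, 3, 4, 2]]

0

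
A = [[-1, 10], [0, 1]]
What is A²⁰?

[[1, 0], [0, 1]]

A² = I (check: tr A = 0 and det A = -1), so A²⁰ = I since 20 is even.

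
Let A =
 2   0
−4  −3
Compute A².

[[4, 0], [4, 9]]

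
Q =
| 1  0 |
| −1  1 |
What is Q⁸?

Q = I + N where N = [[0, 0], [−1, 0]] is strictly lower-triangular, so N² = 0.
(I + N)⁸ = I + 8·N = [[1, 0], [−8, 1]].

[[1, 0], [−8, 1]]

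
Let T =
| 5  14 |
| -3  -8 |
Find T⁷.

tr T = -3 and det T = 2, so the characteristic polynomial is λ² − (-3)λ + (2) with roots -2 and -1.
Eigenvectors give P = [[2, 7], [-1, -3]] with P⁻¹ = [[-3, -7], [1, 2]], and T = P·diag(-2, -1)·P⁻¹.
Then T⁷ = P·diag(-128, -1)·P⁻¹ = [[-256, -7], [128, 3]] · [[-3, -7], [1, 2]] = [[761, 1778], [-381, -890]].

[[761, 1778], [-381, -890]]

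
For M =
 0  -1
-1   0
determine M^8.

M² = I (check: tr M = 0 and det M = -1), so M^8 = I since 8 is even.

[[1, 0], [0, 1]]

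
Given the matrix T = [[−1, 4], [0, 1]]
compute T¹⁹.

T² = I (check: tr T = 0 and det T = −1), so T¹⁹ = T since 19 is odd.

[[−1, 4], [0, 1]]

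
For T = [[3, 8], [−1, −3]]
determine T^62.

[[1, 0], [0, 1]]

T² = I (check: tr T = 0 and det T = −1), so T^62 = I since 62 is even.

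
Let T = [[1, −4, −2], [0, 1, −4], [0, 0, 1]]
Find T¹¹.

T = I + N where N = [[0, −4, −2], [0, 0, −4], [0, 0, 0]] is strictly upper-triangular, so N³ = 0.
(I + N)¹¹ = I + 11·N + 55·N² = [[1, −44, 858], [0, 1, −44], [0, 0, 1]].

[[1, −44, 858], [0, 1, −44], [0, 0, 1]]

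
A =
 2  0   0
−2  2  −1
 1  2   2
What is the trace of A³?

0

A² = [[4, 0, 0], [−9, 2, −4], [0, 8, 2]]
A³ = [[8, 0, 0], [−26, −4, −10], [−14, 20, −4]]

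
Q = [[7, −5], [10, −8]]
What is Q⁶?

[[−601, 665], [−1330, 1394]]

tr Q = −1 and det Q = −6, so the characteristic polynomial is λ² − (−1)λ + (−6) with roots 2 and −3.
Eigenvectors give P = [[−1, 1], [−1, 2]] with P⁻¹ = [[−2, 1], [−1, 1]], and Q = P·diag(2, −3)·P⁻¹.
Then Q⁶ = P·diag(64, 729)·P⁻¹ = [[−64, 729], [−64, 1458]] · [[−2, 1], [−1, 1]] = [[−601, 665], [−1330, 1394]].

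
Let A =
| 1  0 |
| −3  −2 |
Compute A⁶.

[[1, 0], [63, 64]]

tr A = −1 and det A = −2, so the characteristic polynomial is λ² − (−1)λ + (−2) with roots 1 and −2.
Eigenvectors give P = [[−1, 0], [1, 1]] with P⁻¹ = [[−1, 0], [1, 1]], and A = P·diag(1, −2)·P⁻¹.
Then A⁶ = P·diag(1, 64)·P⁻¹ = [[−1, 0], [1, 64]] · [[−1, 0], [1, 1]] = [[1, 0], [63, 64]].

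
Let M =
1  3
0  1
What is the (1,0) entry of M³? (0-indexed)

0

M = I + N where N = [[0, 3], [0, 0]] is strictly upper-triangular, so N² = 0.
(I + N)³ = I + 3·N = [[1, 9], [0, 1]].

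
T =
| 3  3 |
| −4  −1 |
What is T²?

[[−3, 6], [−8, −11]]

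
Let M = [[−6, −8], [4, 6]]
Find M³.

[[−24, −32], [16, 24]]

tr M = 0 and det M = −4, so the characteristic polynomial is λ² − (0)λ + (−4) with roots 2 and −2.
Eigenvectors give P = [[−1, 2], [1, −1]] with P⁻¹ = [[1, 2], [1, 1]], and M = P·diag(2, −2)·P⁻¹.
Then M³ = P·diag(8, −8)·P⁻¹ = [[−8, −16], [8, 8]] · [[1, 2], [1, 1]] = [[−24, −32], [16, 24]].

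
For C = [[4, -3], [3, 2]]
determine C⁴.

[[-275, -36], [36, -299]]

C² = [[7, -18], [18, -5]]
C³ = [[-26, -57], [57, -64]]
C⁴ = [[-275, -36], [36, -299]]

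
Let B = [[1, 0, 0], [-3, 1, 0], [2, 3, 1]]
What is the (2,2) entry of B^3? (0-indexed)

B = I + N where N = [[0, 0, 0], [-3, 0, 0], [2, 3, 0]] is strictly lower-triangular, so N^3 = 0.
(I + N)^3 = I + 3·N + 3·N^2 = [[1, 0, 0], [-9, 1, 0], [-21, 9, 1]].

1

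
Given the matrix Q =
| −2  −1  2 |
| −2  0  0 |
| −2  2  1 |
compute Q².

[[2, 6, −2], [4, 2, −4], [−2, 4, −3]]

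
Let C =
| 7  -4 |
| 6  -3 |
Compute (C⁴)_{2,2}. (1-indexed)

tr C = 4 and det C = 3, so the characteristic polynomial is λ² − (4)λ + (3) with roots 3 and 1.
Eigenvectors give P = [[1, -2], [1, -3]] with P⁻¹ = [[3, -2], [1, -1]], and C = P·diag(3, 1)·P⁻¹.
Then C⁴ = P·diag(81, 1)·P⁻¹ = [[81, -2], [81, -3]] · [[3, -2], [1, -1]] = [[241, -160], [240, -159]].

-159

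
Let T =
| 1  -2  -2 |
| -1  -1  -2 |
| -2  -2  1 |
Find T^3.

[[3, -18, -22], [-7, -19, -20], [-24, -18, 5]]

T^2 = [[7, 4, 0], [4, 7, 2], [-2, 4, 9]]
T^3 = [[3, -18, -22], [-7, -19, -20], [-24, -18, 5]]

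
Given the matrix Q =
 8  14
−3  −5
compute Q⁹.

[[3578, 7154], [−1533, −3065]]

tr Q = 3 and det Q = 2, so the characteristic polynomial is λ² − (3)λ + (2) with roots 2 and 1.
Eigenvectors give P = [[7, −2], [−3, 1]] with P⁻¹ = [[1, 2], [3, 7]], and Q = P·diag(2, 1)·P⁻¹.
Then Q⁹ = P·diag(512, 1)·P⁻¹ = [[3584, −2], [−1536, 1]] · [[1, 2], [3, 7]] = [[3578, 7154], [−1533, −3065]].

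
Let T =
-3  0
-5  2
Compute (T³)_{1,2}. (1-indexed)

tr T = -1 and det T = -6, so the characteristic polynomial is λ² − (-1)λ + (-6) with roots -3 and 2.
Eigenvectors give P = [[1, 0], [1, -1]] with P⁻¹ = [[1, 0], [1, -1]], and T = P·diag(-3, 2)·P⁻¹.
Then T³ = P·diag(-27, 8)·P⁻¹ = [[-27, 0], [-27, -8]] · [[1, 0], [1, -1]] = [[-27, 0], [-35, 8]].

0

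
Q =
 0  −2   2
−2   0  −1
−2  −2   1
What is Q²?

[[0, −4, 4], [2, 6, −5], [2, 2, −1]]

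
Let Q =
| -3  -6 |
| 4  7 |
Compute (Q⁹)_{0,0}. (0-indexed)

-39363

tr Q = 4 and det Q = 3, so the characteristic polynomial is λ² − (4)λ + (3) with roots 3 and 1.
Eigenvectors give P = [[-1, -3], [1, 2]] with P⁻¹ = [[2, 3], [-1, -1]], and Q = P·diag(3, 1)·P⁻¹.
Then Q⁹ = P·diag(19683, 1)·P⁻¹ = [[-19683, -3], [19683, 2]] · [[2, 3], [-1, -1]] = [[-39363, -59046], [39364, 59047]].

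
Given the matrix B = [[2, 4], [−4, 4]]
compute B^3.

B^2 = [[−12, 24], [−24, 0]]
B^3 = [[−120, 48], [−48, −96]]

[[−120, 48], [−48, −96]]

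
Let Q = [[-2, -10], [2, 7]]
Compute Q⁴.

tr Q = 5 and det Q = 6, so the characteristic polynomial is λ² − (5)λ + (6) with roots 3 and 2.
Eigenvectors give P = [[2, 5], [-1, -2]] with P⁻¹ = [[-2, -5], [1, 2]], and Q = P·diag(3, 2)·P⁻¹.
Then Q⁴ = P·diag(81, 16)·P⁻¹ = [[162, 80], [-81, -32]] · [[-2, -5], [1, 2]] = [[-244, -650], [130, 341]].

[[-244, -650], [130, 341]]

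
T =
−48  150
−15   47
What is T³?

tr T = −1 and det T = −6, so the characteristic polynomial is λ² − (−1)λ + (−6) with roots 2 and −3.
Eigenvectors give P = [[3, 10], [1, 3]] with P⁻¹ = [[−3, 10], [1, −3]], and T = P·diag(2, −3)·P⁻¹.
Then T³ = P·diag(8, −27)·P⁻¹ = [[24, −270], [8, −81]] · [[−3, 10], [1, −3]] = [[−342, 1050], [−105, 323]].

[[−342, 1050], [−105, 323]]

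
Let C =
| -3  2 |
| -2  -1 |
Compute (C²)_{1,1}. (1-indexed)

5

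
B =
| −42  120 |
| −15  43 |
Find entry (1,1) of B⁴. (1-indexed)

−504

tr B = 1 and det B = −6, so the characteristic polynomial is λ² − (1)λ + (−6) with roots 3 and −2.
Eigenvectors give P = [[−8, 3], [−3, 1]] with P⁻¹ = [[1, −3], [3, −8]], and B = P·diag(3, −2)·P⁻¹.
Then B⁴ = P·diag(81, 16)·P⁻¹ = [[−648, 48], [−243, 16]] · [[1, −3], [3, −8]] = [[−504, 1560], [−195, 601]].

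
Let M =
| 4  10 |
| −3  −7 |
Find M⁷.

[[634, 1270], [−381, −763]]

tr M = −3 and det M = 2, so the characteristic polynomial is λ² − (−3)λ + (2) with roots −1 and −2.
Eigenvectors give P = [[−2, −5], [1, 3]] with P⁻¹ = [[−3, −5], [1, 2]], and M = P·diag(−1, −2)·P⁻¹.
Then M⁷ = P·diag(−1, −128)·P⁻¹ = [[2, 640], [−1, −384]] · [[−3, −5], [1, 2]] = [[634, 1270], [−381, −763]].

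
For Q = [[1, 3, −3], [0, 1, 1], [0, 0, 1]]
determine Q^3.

Q = I + N where N = [[0, 3, −3], [0, 0, 1], [0, 0, 0]] is strictly upper-triangular, so N^3 = 0.
(I + N)^3 = I + 3·N + 3·N^2 = [[1, 9, 0], [0, 1, 3], [0, 0, 1]].

[[1, 9, 0], [0, 1, 3], [0, 0, 1]]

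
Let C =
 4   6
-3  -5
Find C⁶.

tr C = -1 and det C = -2, so the characteristic polynomial is λ² − (-1)λ + (-2) with roots 1 and -2.
Eigenvectors give P = [[2, -1], [-1, 1]] with P⁻¹ = [[1, 1], [1, 2]], and C = P·diag(1, -2)·P⁻¹.
Then C⁶ = P·diag(1, 64)·P⁻¹ = [[2, -64], [-1, 64]] · [[1, 1], [1, 2]] = [[-62, -126], [63, 127]].

[[-62, -126], [63, 127]]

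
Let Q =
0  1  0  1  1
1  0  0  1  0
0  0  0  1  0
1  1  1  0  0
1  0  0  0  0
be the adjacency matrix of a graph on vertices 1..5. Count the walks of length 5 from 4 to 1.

24

The number of length-5 walks from vertex 4 to vertex 1 is entry (4,1) of Q^5, where Q is the adjacency matrix.
Q^2 = [[3, 1, 1, 1, 0], [1, 2, 1, 1, 1], [1, 1, 1, 0, 0], [1, 1, 0, 3, 1], [0, 1, 0, 1, 1]]
Q^3 = [[2, 4, 1, 5, 3], [4, 2, 1, 4, 1], [1, 1, 0, 3, 1], [5, 4, 3, 2, 1], [3, 1, 1, 1, 0]]
Q^4 = [[12, 7, 5, 7, 2], [7, 8, 4, 7, 4], [5, 4, 3, 2, 1], [7, 7, 2, 12, 5], [2, 4, 1, 5, 3]]
Q^5 = [[16, 19, 7, 24, 12], [19, 14, 7, 19, 7], [7, 7, 2, 12, 5], [24, 19, 12, 16, 7], [12, 7, 5, 7, 2]]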